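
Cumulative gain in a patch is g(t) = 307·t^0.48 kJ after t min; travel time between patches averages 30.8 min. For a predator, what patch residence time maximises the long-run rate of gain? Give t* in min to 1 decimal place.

Optimal t* satisfies g'(t*) = g(t*)/(T + t*).
g'(t) = 0.48·307·t^-0.52. Setting 0.48·307·t^-0.52 = 307·t^0.48/(30.8+t) gives 0.48(30.8+t) = t, so 0.52·t = 0.48×30.8.
t* = 0.48×30.8/0.52 = 28.43 min.

28.4 min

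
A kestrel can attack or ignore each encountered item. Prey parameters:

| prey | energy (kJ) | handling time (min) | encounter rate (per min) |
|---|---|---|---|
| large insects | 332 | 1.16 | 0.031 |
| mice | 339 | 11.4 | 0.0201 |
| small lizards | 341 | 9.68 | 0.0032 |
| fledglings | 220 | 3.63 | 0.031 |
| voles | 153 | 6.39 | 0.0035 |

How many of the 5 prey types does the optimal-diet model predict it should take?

5

Profitabilities (E/h, kJ/min): large insects 286, fledglings 60.6, small lizards 35.2, mice 29.7, voles 23.9. Add prey in this order while the next type's profitability exceeds the intake rate on those already taken.
Rate on top 1: 9.935. fledglings: 60.6 > 9.935 → include.
Rate on top 2: 14.9. small lizards: 35.2 > 14.9 → include.
Rate on top 3: 15.43. mice: 29.7 > 15.43 → include.
Rate on top 4: 17.76. voles: 23.9 > 17.76 → include.
Optimal diet: large insects, fledglings, small lizards, mice, voles — 5 of 5 types.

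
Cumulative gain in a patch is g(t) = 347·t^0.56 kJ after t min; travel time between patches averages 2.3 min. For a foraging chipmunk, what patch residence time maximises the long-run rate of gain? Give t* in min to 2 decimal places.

2.93 min

Maximise g(t)/(T+t): set derivative to zero → g'(t)(T+t) = g(t).
g'(t) = 0.56·347·t^-0.44. Setting 0.56·347·t^-0.44 = 347·t^0.56/(2.3+t) gives 0.56(2.3+t) = t, so 0.44·t = 0.56×2.3.
t* = 0.56×2.3/0.44 = 2.927 min.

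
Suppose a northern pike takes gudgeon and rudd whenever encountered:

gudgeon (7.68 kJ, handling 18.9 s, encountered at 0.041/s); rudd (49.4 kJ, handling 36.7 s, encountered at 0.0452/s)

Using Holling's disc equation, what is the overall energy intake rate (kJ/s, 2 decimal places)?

R = (0.041×7.68 + 0.0452×49.4) / (1 + 0.041×18.9 + 0.0452×36.7) = 2.548/3.434 = 0.742 kJ/s.

0.74 kJ/s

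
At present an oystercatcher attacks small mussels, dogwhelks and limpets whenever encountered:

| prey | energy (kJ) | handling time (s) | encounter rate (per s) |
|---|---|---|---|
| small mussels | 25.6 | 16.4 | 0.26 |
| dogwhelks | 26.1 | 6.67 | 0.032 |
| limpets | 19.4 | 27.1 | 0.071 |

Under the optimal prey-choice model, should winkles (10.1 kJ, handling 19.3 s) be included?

Current rate: (0.26×25.6 + 0.032×26.1 + 0.071×19.4)/(1 + 0.26×16.4 + 0.032×6.67 + 0.071×27.1) = 1.198 kJ/s.
winkles: E/h = 10.1/19.3 = 0.5233 kJ/s.
0.5233 < 1.198, so adding winkles would lower the average — exclude it.

No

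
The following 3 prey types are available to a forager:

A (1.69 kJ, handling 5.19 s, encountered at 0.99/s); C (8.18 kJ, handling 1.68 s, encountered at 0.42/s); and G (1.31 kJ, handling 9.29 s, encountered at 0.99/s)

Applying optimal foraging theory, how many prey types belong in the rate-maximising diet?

Profitabilities (E/h, kJ/s): C 4.87, A 0.326, G 0.141. Add prey in this order while the next type's profitability exceeds the intake rate on those already taken.
Rate on top 1: 2.014. A: 0.326 < 2.014 → exclude; stop.
Optimal diet: C — 1 of 3 types.

1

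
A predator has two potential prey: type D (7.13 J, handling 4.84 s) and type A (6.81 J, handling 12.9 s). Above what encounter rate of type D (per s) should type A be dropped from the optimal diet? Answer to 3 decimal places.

At the threshold, the rate on type D alone equals the profitability of type A: λ·7.13/(1 + λ·4.84) = 6.81/12.9 = 0.5279.
Rearranging, λ(7.13 − 0.5279×4.84) = 0.5279, so λ = 0.5279/4.575 = 0.1154 per s.

0.115 per s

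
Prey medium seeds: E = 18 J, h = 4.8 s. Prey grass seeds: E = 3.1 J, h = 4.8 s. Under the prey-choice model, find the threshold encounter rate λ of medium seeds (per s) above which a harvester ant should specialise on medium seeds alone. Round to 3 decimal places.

0.043 per s

At the threshold, the rate on medium seeds alone equals the profitability of grass seeds: λ·18/(1 + λ·4.8) = 3.1/4.8 = 0.6458.
Rearranging, λ(18 − 0.6458×4.8) = 0.6458, so λ = 0.6458/14.9 = 0.04334 per s.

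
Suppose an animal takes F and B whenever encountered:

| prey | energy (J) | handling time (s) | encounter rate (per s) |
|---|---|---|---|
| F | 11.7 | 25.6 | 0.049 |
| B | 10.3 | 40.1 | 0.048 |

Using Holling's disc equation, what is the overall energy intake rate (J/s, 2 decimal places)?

0.26 J/s

Energy encountered per unit search time: 0.049×11.7 + 0.048×10.3 = 1.068 J/s.
Handling time per unit search time: 0.049×25.6 + 0.048×40.1 = 3.179.
Rate = 1.068/(1 + 3.179) = 0.2555 J/s.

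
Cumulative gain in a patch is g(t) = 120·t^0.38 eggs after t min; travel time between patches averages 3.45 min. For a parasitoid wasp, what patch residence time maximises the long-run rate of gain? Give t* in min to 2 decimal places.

Maximise g(t)/(T+t): set derivative to zero → g'(t)(T+t) = g(t).
g'(t) = 0.38·120·t^-0.62. Setting 0.38·120·t^-0.62 = 120·t^0.38/(3.45+t) gives 0.38(3.45+t) = t, so 0.62·t = 0.38×3.45.
t* = 0.38×3.45/0.62 = 2.115 min.

2.11 min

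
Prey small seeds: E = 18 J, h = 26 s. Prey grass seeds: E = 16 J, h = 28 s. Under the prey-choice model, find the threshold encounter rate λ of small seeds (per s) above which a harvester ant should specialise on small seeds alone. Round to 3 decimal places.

At the threshold, the rate on small seeds alone equals the profitability of grass seeds: λ·18/(1 + λ·26) = 16/28 = 0.5714.
Rearranging, λ(18 − 0.5714×26) = 0.5714, so λ = 0.5714/3.143 = 0.1818 per s.

0.182 per s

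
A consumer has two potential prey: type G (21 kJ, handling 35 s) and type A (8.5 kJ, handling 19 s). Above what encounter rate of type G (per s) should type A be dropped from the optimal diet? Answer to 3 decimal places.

0.084 per s

The zero-one rule: include type A iff E₂/h₂ > λE₁/(1+λh₁). Equality gives the switch point.
λE₁h₂ = E₂ + λE₂h₁ ⇒ λ = E₂/(E₁h₂ − E₂h₁) = 8.5/(399 − 297.5) = 0.08374 per s.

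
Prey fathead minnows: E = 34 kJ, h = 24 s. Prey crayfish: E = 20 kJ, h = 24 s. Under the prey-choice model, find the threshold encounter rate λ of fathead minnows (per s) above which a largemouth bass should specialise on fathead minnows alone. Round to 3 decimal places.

0.060 per s

Drop crayfish once their profitability E₂/h₂ falls below the rate achievable on fathead minnows alone: E₂/h₂ = λE₁/(1 + λh₁).
Solve for λ: λE₁h₂ = E₂(1 + λh₁) → λ(E₁h₂ − E₂h₁) = E₂ → λ = E₂/(E₁h₂ − E₂h₁).
λ = 20/(34×24 − 20×24) = 20/336 = 0.05952 per s.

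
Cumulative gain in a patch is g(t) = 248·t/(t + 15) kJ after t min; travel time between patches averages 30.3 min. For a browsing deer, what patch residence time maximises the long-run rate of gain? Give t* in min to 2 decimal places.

21.32 min

Maximise g(t)/(T+t): set derivative to zero → g'(t)(T+t) = g(t).
g'(t) = 248·15/(t + 15)². Setting 248·15/(t+15)² = 248t/[(t+15)(30.3+t)] gives 15(30.3+t) = t(t+15), so t² = 15×30.3 = 454.5.
t* = √454.5 = 21.32 min.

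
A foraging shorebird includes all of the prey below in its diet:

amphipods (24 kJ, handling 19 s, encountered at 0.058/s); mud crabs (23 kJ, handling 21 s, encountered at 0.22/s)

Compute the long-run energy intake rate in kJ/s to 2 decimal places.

0.96 kJ/s

Energy encountered per unit search time: 0.058×24 + 0.22×23 = 6.452 kJ/s.
Handling time per unit search time: 0.058×19 + 0.22×21 = 5.722.
Rate = 6.452/(1 + 5.722) = 0.9598 kJ/s.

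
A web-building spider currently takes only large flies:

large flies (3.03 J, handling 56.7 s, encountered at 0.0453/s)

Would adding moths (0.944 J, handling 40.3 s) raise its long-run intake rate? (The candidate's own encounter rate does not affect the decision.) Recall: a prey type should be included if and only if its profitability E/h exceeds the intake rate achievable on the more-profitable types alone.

No

On large flies alone, R = ΣλE/(1+Σλh) = 0.1373/3.569 = 0.03846 J/s.
moths: E/h = 0.944/40.3 = 0.02342 J/s.
Since 0.02342 < R, time spent handling moths is better spent searching.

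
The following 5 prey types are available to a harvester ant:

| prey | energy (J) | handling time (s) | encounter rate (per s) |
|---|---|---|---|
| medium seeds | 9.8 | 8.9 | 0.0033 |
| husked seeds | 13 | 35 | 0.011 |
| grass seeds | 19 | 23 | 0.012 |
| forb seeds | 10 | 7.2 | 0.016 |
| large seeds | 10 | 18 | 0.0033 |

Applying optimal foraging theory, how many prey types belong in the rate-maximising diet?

5

Profitabilities (E/h, J/s): forb seeds 1.39, medium seeds 1.1, grass seeds 0.826, large seeds 0.556, husked seeds 0.371. Add prey in this order while the next type's profitability exceeds the intake rate on those already taken.
Rate on top 1: 0.1435. medium seeds: 1.1 > 0.1435 → include.
Rate on top 2: 0.168. grass seeds: 0.826 > 0.168 → include.
Rate on top 3: 0.2959. large seeds: 0.556 > 0.2959 → include.
Rate on top 4: 0.3063. husked seeds: 0.371 > 0.3063 → include.
Optimal diet: forb seeds, medium seeds, grass seeds, large seeds, husked seeds — 5 of 5 types.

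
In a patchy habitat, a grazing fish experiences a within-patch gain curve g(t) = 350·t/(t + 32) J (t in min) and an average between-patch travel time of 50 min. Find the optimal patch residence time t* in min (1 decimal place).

Optimal t* satisfies g'(t*) = g(t*)/(T + t*).
g'(t) = 350·32/(t + 32)². Setting 350·32/(t+32)² = 350t/[(t+32)(50+t)] gives 32(50+t) = t(t+32), so t² = 32×50 = 1600.
t* = √1600 = 40 min.

40.0 min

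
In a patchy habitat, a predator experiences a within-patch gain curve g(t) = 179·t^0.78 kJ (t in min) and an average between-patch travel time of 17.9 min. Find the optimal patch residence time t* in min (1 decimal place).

Maximise g(t)/(T+t): set derivative to zero → g'(t)(T+t) = g(t).
g'(t) = 0.78·179·t^-0.22. Setting 0.78·179·t^-0.22 = 179·t^0.78/(17.9+t) gives 0.78(17.9+t) = t, so 0.22·t = 0.78×17.9.
t* = 0.78×17.9/0.22 = 63.46 min.

63.5 min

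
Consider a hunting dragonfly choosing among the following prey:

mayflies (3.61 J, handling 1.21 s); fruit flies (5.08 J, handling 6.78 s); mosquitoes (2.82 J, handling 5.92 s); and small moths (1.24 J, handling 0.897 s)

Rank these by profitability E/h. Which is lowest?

mosquitoes

Profitability E/h (J/s): mayflies = 3.61/1.21 = 2.98, fruit flies = 5.08/6.78 = 0.749, mosquitoes = 2.82/5.92 = 0.476, small moths = 1.24/0.897 = 1.38.
Ranked: mayflies > small moths > fruit flies > mosquitoes.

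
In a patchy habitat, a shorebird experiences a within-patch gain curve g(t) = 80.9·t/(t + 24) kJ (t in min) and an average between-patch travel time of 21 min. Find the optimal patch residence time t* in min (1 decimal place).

By the marginal value theorem, leave when the instantaneous gain rate g'(t) equals the habitat-wide average g(t)/(T + t).
g'(t) = 80.9·24/(t + 24)². Setting 80.9·24/(t+24)² = 80.9t/[(t+24)(21+t)] gives 24(21+t) = t(t+24), so t² = 24×21 = 504.
t* = √504 = 22.45 min.

22.4 min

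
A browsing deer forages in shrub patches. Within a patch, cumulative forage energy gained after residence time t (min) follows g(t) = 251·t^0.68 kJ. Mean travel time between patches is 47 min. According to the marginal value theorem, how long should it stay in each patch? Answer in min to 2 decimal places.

By the marginal value theorem, leave when the instantaneous gain rate g'(t) equals the habitat-wide average g(t)/(T + t).
g'(t) = 0.68·251·t^-0.32. Setting 0.68·251·t^-0.32 = 251·t^0.68/(47+t) gives 0.68(47+t) = t, so 0.32·t = 0.68×47.
t* = 0.68×47/0.32 = 99.88 min.

99.88 min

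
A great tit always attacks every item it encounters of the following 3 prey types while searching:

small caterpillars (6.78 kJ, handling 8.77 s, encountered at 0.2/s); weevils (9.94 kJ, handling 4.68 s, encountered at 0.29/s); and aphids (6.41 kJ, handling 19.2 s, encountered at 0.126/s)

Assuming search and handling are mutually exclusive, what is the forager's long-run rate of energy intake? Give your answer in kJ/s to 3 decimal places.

Energy encountered per unit search time: 0.2×6.78 + 0.29×9.94 + 0.126×6.41 = 5.046 kJ/s.
Handling time per unit search time: 0.2×8.77 + 0.29×4.68 + 0.126×19.2 = 5.53.
Rate = 5.046/(1 + 5.53) = 0.7727 kJ/s.

0.773 kJ/s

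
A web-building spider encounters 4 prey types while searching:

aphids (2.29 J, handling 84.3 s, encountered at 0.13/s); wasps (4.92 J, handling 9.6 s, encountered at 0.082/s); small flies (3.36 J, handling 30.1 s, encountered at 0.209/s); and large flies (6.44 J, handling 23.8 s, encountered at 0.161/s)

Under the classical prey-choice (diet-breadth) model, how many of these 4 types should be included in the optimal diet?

2

Profitabilities (E/h, J/s): wasps 0.513, large flies 0.271, small flies 0.112, aphids 0.0272. Add prey in this order while the next type's profitability exceeds the intake rate on those already taken.
Rate on top 1: 0.2257. large flies: 0.271 > 0.2257 → include.
Rate on top 2: 0.2563. small flies: 0.112 < 0.2563 → exclude; stop.
Optimal diet: wasps, large flies — 2 of 4 types.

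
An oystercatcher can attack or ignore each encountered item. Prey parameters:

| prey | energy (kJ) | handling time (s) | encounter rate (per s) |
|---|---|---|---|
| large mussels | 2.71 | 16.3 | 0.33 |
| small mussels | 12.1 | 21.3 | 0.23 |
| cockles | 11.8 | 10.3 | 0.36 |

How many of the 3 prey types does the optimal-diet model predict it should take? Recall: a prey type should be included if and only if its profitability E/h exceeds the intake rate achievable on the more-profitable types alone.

E/h in descending order: cockles 1.15, small mussels 0.568, large mussels 0.166 kJ/s. The optimal diet is the largest prefix of this list for which every included type satisfies E_i/h_i > R on the types above it.
Rate on top 1: 0.9023. small mussels: 0.568 < 0.9023 → exclude; stop.
Optimal diet: cockles — 1 of 3 types.

1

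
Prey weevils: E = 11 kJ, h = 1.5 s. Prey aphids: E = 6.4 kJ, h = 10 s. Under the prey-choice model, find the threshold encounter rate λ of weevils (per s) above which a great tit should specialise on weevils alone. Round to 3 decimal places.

Drop aphids once their profitability E₂/h₂ falls below the rate achievable on weevils alone: E₂/h₂ = λE₁/(1 + λh₁).
Solve for λ: λE₁h₂ = E₂(1 + λh₁) → λ(E₁h₂ − E₂h₁) = E₂ → λ = E₂/(E₁h₂ − E₂h₁).
λ = 6.4/(11×10 − 6.4×1.5) = 6.4/100.4 = 0.06375 per s.

0.064 per s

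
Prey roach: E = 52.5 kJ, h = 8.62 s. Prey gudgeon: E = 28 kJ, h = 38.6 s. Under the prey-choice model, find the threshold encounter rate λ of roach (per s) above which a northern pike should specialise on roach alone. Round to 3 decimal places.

At the threshold, the rate on roach alone equals the profitability of gudgeon: λ·52.5/(1 + λ·8.62) = 28/38.6 = 0.7254.
Rearranging, λ(52.5 − 0.7254×8.62) = 0.7254, so λ = 0.7254/46.25 = 0.01569 per s.

0.016 per s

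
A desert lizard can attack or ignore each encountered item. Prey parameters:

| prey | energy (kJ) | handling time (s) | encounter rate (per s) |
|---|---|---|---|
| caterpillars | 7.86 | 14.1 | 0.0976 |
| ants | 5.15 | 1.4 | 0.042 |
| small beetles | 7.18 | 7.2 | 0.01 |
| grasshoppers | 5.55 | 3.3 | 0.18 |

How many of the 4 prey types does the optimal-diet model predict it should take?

3

E/h in descending order: ants 3.68, grasshoppers 1.68, small beetles 0.997, caterpillars 0.557 kJ/s. The optimal diet is the largest prefix of this list for which every included type satisfies E_i/h_i > R on the types above it.
Rate on top 1: 0.2043. grasshoppers: 1.68 > 0.2043 → include.
Rate on top 2: 0.7353. small beetles: 0.997 > 0.7353 → include.
Rate on top 3: 0.7462. caterpillars: 0.557 < 0.7462 → exclude; stop.
Optimal diet: ants, grasshoppers, small beetles — 3 of 4 types.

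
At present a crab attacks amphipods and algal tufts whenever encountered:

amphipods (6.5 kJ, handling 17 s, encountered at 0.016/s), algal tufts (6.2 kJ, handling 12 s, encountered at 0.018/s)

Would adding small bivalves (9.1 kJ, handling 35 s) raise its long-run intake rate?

Current rate: (0.016×6.5 + 0.018×6.2)/(1 + 0.016×17 + 0.018×12) = 0.1449 kJ/s.
Profitability of small bivalves: 9.1/35 = 0.26 kJ/s.
Since 0.26 > R, including small bivalves increases the long-run rate.

Yes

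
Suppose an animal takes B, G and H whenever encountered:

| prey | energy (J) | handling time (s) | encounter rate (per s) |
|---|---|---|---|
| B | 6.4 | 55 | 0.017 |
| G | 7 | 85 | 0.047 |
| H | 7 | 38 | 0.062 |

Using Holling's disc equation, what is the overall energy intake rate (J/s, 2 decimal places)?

Energy encountered per unit search time: 0.017×6.4 + 0.047×7 + 0.062×7 = 0.8718 J/s.
Handling time per unit search time: 0.017×55 + 0.047×85 + 0.062×38 = 7.286.
Rate = 0.8718/(1 + 7.286) = 0.1052 J/s.

0.11 J/s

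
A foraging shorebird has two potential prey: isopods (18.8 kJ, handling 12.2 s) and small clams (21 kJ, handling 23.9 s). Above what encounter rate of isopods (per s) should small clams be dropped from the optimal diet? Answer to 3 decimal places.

0.109 per s

At the threshold, the rate on isopods alone equals the profitability of small clams: λ·18.8/(1 + λ·12.2) = 21/23.9 = 0.8787.
Rearranging, λ(18.8 − 0.8787×12.2) = 0.8787, so λ = 0.8787/8.08 = 0.1087 per s.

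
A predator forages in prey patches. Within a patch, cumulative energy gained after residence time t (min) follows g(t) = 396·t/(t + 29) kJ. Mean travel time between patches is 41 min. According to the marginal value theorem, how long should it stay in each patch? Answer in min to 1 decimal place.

34.5 min

Optimal t* satisfies g'(t*) = g(t*)/(T + t*).
g'(t) = 396·29/(t + 29)². Setting 396·29/(t+29)² = 396t/[(t+29)(41+t)] gives 29(41+t) = t(t+29), so t² = 29×41 = 1189.
t* = √1189 = 34.48 min.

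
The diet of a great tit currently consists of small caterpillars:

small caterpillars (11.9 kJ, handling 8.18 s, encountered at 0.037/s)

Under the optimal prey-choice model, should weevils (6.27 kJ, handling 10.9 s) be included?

Intake rate on the current diet: R = (0.037×11.9) / (1 + 0.037×8.18) = 0.4403/1.303 = 0.338 kJ/s.
Profitability of weevils: 6.27/10.9 = 0.5752 kJ/s.
0.5752 > 0.338, so adding weevils raises the average — include it.

Yes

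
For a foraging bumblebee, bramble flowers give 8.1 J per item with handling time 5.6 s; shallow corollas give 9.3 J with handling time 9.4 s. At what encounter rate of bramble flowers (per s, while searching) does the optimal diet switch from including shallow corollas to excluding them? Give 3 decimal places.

0.387 per s

At the threshold, the rate on bramble flowers alone equals the profitability of shallow corollas: λ·8.1/(1 + λ·5.6) = 9.3/9.4 = 0.9894.
Rearranging, λ(8.1 − 0.9894×5.6) = 0.9894, so λ = 0.9894/2.56 = 0.3865 per s.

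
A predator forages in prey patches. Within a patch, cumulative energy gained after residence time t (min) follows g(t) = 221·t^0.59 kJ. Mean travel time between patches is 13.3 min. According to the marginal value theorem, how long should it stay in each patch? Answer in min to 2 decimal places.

Optimal t* satisfies g'(t*) = g(t*)/(T + t*).
g'(t) = 0.59·221·t^-0.41. Setting 0.59·221·t^-0.41 = 221·t^0.59/(13.3+t) gives 0.59(13.3+t) = t, so 0.41·t = 0.59×13.3.
t* = 0.59×13.3/0.41 = 19.14 min.

19.14 min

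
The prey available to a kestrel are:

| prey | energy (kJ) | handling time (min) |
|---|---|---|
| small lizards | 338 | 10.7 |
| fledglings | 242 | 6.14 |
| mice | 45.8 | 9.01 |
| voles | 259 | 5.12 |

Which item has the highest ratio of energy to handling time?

voles

Profitability E/h (kJ/min): small lizards = 338/10.7 = 31.6, fledglings = 242/6.14 = 39.4, mice = 45.8/9.01 = 5.08, voles = 259/5.12 = 50.6.
Ranked: voles > fledglings > small lizards > mice.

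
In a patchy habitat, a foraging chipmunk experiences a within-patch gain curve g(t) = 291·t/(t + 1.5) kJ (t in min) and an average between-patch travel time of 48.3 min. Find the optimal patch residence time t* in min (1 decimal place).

By the marginal value theorem, leave when the instantaneous gain rate g'(t) equals the habitat-wide average g(t)/(T + t).
g'(t) = 291·1.5/(t + 1.5)². Setting 291·1.5/(t+1.5)² = 291t/[(t+1.5)(48.3+t)] gives 1.5(48.3+t) = t(t+1.5), so t² = 1.5×48.3 = 72.45.
t* = √72.45 = 8.512 min.

8.5 min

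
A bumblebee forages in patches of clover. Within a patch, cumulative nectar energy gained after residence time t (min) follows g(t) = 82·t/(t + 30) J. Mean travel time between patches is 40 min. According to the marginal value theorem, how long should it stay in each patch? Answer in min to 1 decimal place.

34.6 min

Optimal t* satisfies g'(t*) = g(t*)/(T + t*).
g'(t) = 82·30/(t + 30)². Setting 82·30/(t+30)² = 82t/[(t+30)(40+t)] gives 30(40+t) = t(t+30), so t² = 30×40 = 1200.
t* = √1200 = 34.64 min.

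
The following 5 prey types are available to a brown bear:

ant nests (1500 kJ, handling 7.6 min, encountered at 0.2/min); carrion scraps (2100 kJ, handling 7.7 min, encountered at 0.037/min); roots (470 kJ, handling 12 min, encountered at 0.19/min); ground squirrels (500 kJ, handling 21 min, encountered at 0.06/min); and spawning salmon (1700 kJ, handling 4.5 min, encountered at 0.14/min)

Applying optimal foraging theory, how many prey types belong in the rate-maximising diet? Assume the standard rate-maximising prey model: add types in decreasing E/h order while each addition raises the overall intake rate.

E/h in descending order: spawning salmon 378, carrion scraps 273, ant nests 197, roots 39.2, ground squirrels 23.8 kJ/min. The optimal diet is the largest prefix of this list for which every included type satisfies E_i/h_i > R on the types above it.
Rate on top 1: 146. carrion scraps: 273 > 146 → include.
Rate on top 2: 164.9. ant nests: 197 > 164.9 → include.
Rate on top 3: 179.2. roots: 39.2 < 179.2 → exclude; stop.
Optimal diet: spawning salmon, carrion scraps, ant nests — 3 of 5 types.

3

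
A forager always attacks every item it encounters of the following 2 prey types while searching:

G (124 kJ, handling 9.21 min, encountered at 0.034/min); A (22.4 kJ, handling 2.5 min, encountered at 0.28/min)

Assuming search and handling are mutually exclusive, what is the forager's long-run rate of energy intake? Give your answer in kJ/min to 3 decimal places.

Energy encountered per unit search time: 0.034×124 + 0.28×22.4 = 10.49 kJ/min.
Handling time per unit search time: 0.034×9.21 + 0.28×2.5 = 1.013.
Rate = 10.49/(1 + 1.013) = 5.21 kJ/min.

5.210 kJ/min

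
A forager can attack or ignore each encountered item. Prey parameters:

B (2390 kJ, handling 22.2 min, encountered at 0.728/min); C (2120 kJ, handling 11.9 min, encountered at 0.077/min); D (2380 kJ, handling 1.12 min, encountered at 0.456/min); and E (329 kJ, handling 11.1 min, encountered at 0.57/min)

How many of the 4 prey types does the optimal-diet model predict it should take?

Profitabilities (E/h, kJ/min): D 2.12e+03, C 178, B 108, E 29.6. Add prey in this order while the next type's profitability exceeds the intake rate on those already taken.
Rate on top 1: 718.4. C: 178 < 718.4 → exclude; stop.
Optimal diet: D — 1 of 4 types.

1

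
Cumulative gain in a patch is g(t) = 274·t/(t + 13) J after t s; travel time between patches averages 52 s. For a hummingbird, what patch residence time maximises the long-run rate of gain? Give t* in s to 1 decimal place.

Optimal t* satisfies g'(t*) = g(t*)/(T + t*).
g'(t) = 274·13/(t + 13)². Setting 274·13/(t+13)² = 274t/[(t+13)(52+t)] gives 13(52+t) = t(t+13), so t² = 13×52 = 676.
t* = √676 = 26 s.

26.0 s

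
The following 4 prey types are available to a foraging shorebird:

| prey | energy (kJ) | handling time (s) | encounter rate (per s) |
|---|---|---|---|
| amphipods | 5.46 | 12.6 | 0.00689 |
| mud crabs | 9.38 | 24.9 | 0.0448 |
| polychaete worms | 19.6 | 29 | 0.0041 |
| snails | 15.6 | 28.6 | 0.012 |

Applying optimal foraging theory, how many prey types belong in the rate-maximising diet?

Profitabilities (E/h, kJ/s): polychaete worms 0.676, snails 0.545, amphipods 0.433, mud crabs 0.377. Add prey in this order while the next type's profitability exceeds the intake rate on those already taken.
Rate on top 1: 0.07182. snails: 0.545 > 0.07182 → include.
Rate on top 2: 0.183. amphipods: 0.433 > 0.183 → include.
Rate on top 3: 0.197. mud crabs: 0.377 > 0.197 → include.
Optimal diet: polychaete worms, snails, amphipods, mud crabs — 4 of 4 types.

4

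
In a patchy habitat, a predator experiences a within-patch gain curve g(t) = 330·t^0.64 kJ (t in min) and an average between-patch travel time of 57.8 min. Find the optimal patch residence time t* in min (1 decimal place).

102.8 min

Optimal t* satisfies g'(t*) = g(t*)/(T + t*).
g'(t) = 0.64·330·t^-0.36. Setting 0.64·330·t^-0.36 = 330·t^0.64/(57.8+t) gives 0.64(57.8+t) = t, so 0.36·t = 0.64×57.8.
t* = 0.64×57.8/0.36 = 102.8 min.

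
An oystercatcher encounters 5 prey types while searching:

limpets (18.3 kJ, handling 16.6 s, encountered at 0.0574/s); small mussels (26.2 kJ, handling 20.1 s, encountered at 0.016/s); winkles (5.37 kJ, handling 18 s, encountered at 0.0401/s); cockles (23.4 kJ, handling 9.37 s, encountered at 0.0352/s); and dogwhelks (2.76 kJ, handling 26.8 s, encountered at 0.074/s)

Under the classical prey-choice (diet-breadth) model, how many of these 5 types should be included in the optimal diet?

E/h in descending order: cockles 2.5, small mussels 1.3, limpets 1.1, winkles 0.298, dogwhelks 0.103 kJ/s. The optimal diet is the largest prefix of this list for which every included type satisfies E_i/h_i > R on the types above it.
Rate on top 1: 0.6194. small mussels: 1.3 > 0.6194 → include.
Rate on top 2: 0.7526. limpets: 1.1 > 0.7526 → include.
Rate on top 3: 0.8806. winkles: 0.298 < 0.8806 → exclude; stop.
Optimal diet: cockles, small mussels, limpets — 3 of 5 types.

3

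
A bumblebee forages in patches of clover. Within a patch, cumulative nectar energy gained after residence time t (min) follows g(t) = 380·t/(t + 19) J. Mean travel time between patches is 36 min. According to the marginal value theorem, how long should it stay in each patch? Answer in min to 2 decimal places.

26.15 min

Optimal t* satisfies g'(t*) = g(t*)/(T + t*).
g'(t) = 380·19/(t + 19)². Setting 380·19/(t+19)² = 380t/[(t+19)(36+t)] gives 19(36+t) = t(t+19), so t² = 19×36 = 684.
t* = √684 = 26.15 min.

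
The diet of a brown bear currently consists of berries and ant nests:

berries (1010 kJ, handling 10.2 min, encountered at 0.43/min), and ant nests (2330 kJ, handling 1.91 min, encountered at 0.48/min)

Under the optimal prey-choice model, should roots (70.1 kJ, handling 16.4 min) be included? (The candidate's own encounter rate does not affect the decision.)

Current rate: (0.43×1010 + 0.48×2330)/(1 + 0.43×10.2 + 0.48×1.91) = 246.4 kJ/min.
roots: E/h = 70.1/16.4 = 4.274 kJ/min.
Since 4.274 < R, time spent handling roots is better spent searching.

No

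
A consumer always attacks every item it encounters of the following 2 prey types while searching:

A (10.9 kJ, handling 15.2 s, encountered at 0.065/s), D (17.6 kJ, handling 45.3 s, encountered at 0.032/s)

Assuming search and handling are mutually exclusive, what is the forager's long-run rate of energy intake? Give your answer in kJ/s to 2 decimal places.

R = Σλ_iE_i / (1 + Σλ_ih_i)
Numerator: 0.065×10.9 + 0.032×17.6 = 1.272
Denominator: 1 + 0.065×15.2 + 0.032×45.3 = 3.438
R = 1.272/3.438 = 0.3699 kJ/s

0.37 kJ/s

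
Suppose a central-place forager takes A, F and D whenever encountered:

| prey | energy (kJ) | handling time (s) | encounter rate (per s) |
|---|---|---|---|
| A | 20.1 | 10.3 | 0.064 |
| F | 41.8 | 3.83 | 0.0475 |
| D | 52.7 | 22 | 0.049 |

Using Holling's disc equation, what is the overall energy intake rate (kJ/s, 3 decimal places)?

R = Σλ_iE_i / (1 + Σλ_ih_i)
Numerator: 0.064×20.1 + 0.0475×41.8 + 0.049×52.7 = 5.854
Denominator: 1 + 0.064×10.3 + 0.0475×3.83 + 0.049×22 = 2.919
R = 5.854/2.919 = 2.005 kJ/s

2.005 kJ/s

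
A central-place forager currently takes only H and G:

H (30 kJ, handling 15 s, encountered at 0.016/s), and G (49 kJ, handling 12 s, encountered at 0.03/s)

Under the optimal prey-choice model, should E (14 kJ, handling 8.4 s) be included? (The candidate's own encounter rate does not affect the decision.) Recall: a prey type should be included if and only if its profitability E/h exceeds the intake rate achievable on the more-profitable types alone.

Yes

On H and G alone, R = ΣλE/(1+Σλh) = 1.95/1.6 = 1.219 kJ/s.
Profitability of E: 14/8.4 = 1.667 kJ/s.
Since 1.667 > R, including E increases the long-run rate.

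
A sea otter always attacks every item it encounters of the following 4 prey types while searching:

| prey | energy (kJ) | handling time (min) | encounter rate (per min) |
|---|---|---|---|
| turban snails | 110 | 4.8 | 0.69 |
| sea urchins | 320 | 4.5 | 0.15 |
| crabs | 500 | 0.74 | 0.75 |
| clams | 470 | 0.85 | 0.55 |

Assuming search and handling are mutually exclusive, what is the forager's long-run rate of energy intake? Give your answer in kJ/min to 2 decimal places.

R = Σλ_iE_i / (1 + Σλ_ih_i)
Numerator: 0.69×110 + 0.15×320 + 0.75×500 + 0.55×470 = 757.4
Denominator: 1 + 0.69×4.8 + 0.15×4.5 + 0.75×0.74 + 0.55×0.85 = 6.01
R = 757.4/6.01 = 126 kJ/min

126.03 kJ/min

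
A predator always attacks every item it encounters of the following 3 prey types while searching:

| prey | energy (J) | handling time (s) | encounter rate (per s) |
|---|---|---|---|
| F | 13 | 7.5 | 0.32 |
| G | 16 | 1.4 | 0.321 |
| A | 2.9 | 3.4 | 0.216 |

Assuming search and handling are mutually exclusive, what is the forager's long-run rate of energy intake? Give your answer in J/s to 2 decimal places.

2.16 J/s

R = Σλ_iE_i / (1 + Σλ_ih_i)
Numerator: 0.32×13 + 0.321×16 + 0.216×2.9 = 9.922
Denominator: 1 + 0.32×7.5 + 0.321×1.4 + 0.216×3.4 = 4.584
R = 9.922/4.584 = 2.165 J/s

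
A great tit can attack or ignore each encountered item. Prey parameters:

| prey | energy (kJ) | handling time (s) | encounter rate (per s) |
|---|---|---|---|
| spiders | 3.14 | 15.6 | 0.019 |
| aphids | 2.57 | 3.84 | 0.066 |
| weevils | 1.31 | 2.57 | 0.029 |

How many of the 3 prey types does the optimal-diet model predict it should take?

Profitabilities (E/h, kJ/s): aphids 0.669, weevils 0.51, spiders 0.201. Add prey in this order while the next type's profitability exceeds the intake rate on those already taken.
Rate on top 1: 0.1353. weevils: 0.51 > 0.1353 → include.
Rate on top 2: 0.1563. spiders: 0.201 > 0.1563 → include.
Optimal diet: aphids, weevils, spiders — 3 of 3 types.

3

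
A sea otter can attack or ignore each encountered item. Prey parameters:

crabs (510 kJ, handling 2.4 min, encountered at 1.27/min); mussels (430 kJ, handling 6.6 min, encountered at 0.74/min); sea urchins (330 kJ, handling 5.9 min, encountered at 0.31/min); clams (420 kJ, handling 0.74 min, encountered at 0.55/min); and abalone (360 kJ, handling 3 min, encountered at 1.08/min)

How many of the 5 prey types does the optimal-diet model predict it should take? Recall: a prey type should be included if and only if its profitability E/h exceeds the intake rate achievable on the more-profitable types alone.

2

E/h in descending order: clams 568, crabs 212, abalone 120, mussels 65.2, sea urchins 55.9 kJ/min. The optimal diet is the largest prefix of this list for which every included type satisfies E_i/h_i > R on the types above it.
Rate on top 1: 164.2. crabs: 212 > 164.2 → include.
Rate on top 2: 197.2. abalone: 120 < 197.2 → exclude; stop.
Optimal diet: clams, crabs — 2 of 5 types.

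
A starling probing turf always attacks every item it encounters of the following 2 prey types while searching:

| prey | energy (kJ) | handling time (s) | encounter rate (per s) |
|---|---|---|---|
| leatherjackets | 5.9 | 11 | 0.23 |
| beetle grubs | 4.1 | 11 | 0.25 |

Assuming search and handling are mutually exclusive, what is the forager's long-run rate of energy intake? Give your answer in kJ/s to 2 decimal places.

R = Σλ_iE_i / (1 + Σλ_ih_i)
Numerator: 0.23×5.9 + 0.25×4.1 = 2.382
Denominator: 1 + 0.23×11 + 0.25×11 = 6.28
R = 2.382/6.28 = 0.3793 kJ/s

0.38 kJ/s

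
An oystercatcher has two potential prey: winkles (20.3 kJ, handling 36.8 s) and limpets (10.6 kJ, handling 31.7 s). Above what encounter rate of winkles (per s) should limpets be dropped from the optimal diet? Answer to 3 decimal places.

0.042 per s

Drop limpets once their profitability E₂/h₂ falls below the rate achievable on winkles alone: E₂/h₂ = λE₁/(1 + λh₁).
Solve for λ: λE₁h₂ = E₂(1 + λh₁) → λ(E₁h₂ − E₂h₁) = E₂ → λ = E₂/(E₁h₂ − E₂h₁).
λ = 10.6/(20.3×31.7 − 10.6×36.8) = 10.6/253.4 = 0.04183 per s.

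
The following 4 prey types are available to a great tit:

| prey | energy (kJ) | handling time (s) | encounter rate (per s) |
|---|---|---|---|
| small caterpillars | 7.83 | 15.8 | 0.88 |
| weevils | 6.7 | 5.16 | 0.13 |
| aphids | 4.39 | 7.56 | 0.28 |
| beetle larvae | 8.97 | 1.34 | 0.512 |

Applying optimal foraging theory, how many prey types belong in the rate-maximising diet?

E/h in descending order: beetle larvae 6.69, weevils 1.3, aphids 0.581, small caterpillars 0.496 kJ/s. The optimal diet is the largest prefix of this list for which every included type satisfies E_i/h_i > R on the types above it.
Rate on top 1: 2.724. weevils: 1.3 < 2.724 → exclude; stop.
Optimal diet: beetle larvae — 1 of 4 types.

1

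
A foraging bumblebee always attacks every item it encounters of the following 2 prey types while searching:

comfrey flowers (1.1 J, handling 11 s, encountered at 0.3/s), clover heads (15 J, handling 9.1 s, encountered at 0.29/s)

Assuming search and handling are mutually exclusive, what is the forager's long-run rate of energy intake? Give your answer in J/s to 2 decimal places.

R = (0.3×1.1 + 0.29×15) / (1 + 0.3×11 + 0.29×9.1) = 4.68/6.939 = 0.6744 J/s.

0.67 J/s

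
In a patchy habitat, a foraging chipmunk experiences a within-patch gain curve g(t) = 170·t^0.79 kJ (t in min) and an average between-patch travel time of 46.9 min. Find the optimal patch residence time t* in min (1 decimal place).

176.4 min

Maximise g(t)/(T+t): set derivative to zero → g'(t)(T+t) = g(t).
g'(t) = 0.79·170·t^-0.21. Setting 0.79·170·t^-0.21 = 170·t^0.79/(46.9+t) gives 0.79(46.9+t) = t, so 0.21·t = 0.79×46.9.
t* = 0.79×46.9/0.21 = 176.4 min.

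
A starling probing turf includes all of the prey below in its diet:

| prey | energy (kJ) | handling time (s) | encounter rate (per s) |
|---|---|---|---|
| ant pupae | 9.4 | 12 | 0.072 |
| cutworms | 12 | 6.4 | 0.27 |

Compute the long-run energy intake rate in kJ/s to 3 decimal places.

R = (0.072×9.4 + 0.27×12) / (1 + 0.072×12 + 0.27×6.4) = 3.917/3.592 = 1.09 kJ/s.

1.090 kJ/s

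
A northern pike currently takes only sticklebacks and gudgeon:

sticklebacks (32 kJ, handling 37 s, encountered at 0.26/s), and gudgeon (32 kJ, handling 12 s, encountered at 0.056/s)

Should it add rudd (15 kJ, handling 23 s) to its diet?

On sticklebacks and gudgeon alone, R = ΣλE/(1+Σλh) = 10.11/11.29 = 0.8955 kJ/s.
Profitability of rudd: 15/23 = 0.6522 kJ/s.
0.6522 < 0.8955, so adding rudd would lower the average — exclude it.

No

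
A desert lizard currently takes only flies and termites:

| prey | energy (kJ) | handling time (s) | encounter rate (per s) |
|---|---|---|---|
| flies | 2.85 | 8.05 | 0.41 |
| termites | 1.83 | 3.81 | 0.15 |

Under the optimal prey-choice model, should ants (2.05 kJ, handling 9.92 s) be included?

On flies and termites alone, R = ΣλE/(1+Σλh) = 1.443/4.872 = 0.2962 kJ/s.
ants: E/h = 2.05/9.92 = 0.2067 kJ/s.
Since 0.2067 < R, time spent handling ants is better spent searching.

No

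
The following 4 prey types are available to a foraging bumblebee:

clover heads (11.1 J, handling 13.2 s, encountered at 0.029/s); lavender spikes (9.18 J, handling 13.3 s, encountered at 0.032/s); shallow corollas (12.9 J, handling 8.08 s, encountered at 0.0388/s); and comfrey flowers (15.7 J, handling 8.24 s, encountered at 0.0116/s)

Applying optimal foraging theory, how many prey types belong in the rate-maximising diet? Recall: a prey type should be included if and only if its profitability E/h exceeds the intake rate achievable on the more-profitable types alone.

E/h in descending order: comfrey flowers 1.91, shallow corollas 1.6, clover heads 0.841, lavender spikes 0.69 J/s. The optimal diet is the largest prefix of this list for which every included type satisfies E_i/h_i > R on the types above it.
Rate on top 1: 0.1662. shallow corollas: 1.6 > 0.1662 → include.
Rate on top 2: 0.4845. clover heads: 0.841 > 0.4845 → include.
Rate on top 3: 0.5606. lavender spikes: 0.69 > 0.5606 → include.
Optimal diet: comfrey flowers, shallow corollas, clover heads, lavender spikes — 4 of 4 types.

4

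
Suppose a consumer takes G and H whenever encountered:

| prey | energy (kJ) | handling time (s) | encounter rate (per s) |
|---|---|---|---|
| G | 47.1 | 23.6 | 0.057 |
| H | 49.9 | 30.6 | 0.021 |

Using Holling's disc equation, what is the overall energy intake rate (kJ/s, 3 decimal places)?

1.249 kJ/s

Energy encountered per unit search time: 0.057×47.1 + 0.021×49.9 = 3.733 kJ/s.
Handling time per unit search time: 0.057×23.6 + 0.021×30.6 = 1.988.
Rate = 3.733/(1 + 1.988) = 1.249 kJ/s.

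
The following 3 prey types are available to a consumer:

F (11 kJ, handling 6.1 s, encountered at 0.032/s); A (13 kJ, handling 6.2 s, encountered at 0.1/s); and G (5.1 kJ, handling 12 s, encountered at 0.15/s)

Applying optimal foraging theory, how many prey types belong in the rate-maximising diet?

Profitabilities (E/h, kJ/s): A 2.1, F 1.8, G 0.425. Add prey in this order while the next type's profitability exceeds the intake rate on those already taken.
Rate on top 1: 0.8025. F: 1.8 > 0.8025 → include.
Rate on top 2: 0.9101. G: 0.425 < 0.9101 → exclude; stop.
Optimal diet: A, F — 2 of 3 types.

2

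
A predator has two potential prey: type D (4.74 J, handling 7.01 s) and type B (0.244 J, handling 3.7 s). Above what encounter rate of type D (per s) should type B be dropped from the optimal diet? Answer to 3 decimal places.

The zero-one rule: include type B iff E₂/h₂ > λE₁/(1+λh₁). Equality gives the switch point.
λE₁h₂ = E₂ + λE₂h₁ ⇒ λ = E₂/(E₁h₂ − E₂h₁) = 0.244/(17.54 − 1.71) = 0.01542 per s.

0.015 per s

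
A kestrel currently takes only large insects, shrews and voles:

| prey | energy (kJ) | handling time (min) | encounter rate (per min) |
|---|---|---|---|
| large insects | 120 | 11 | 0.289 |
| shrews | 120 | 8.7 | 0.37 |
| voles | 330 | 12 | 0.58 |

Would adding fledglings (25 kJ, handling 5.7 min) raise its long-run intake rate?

No

On large insects, shrews and voles alone, R = ΣλE/(1+Σλh) = 270.5/14.36 = 18.84 kJ/min.
Profitability of fledglings: 25/5.7 = 4.386 kJ/min.
Since 4.386 < R, time spent handling fledglings is better spent searching.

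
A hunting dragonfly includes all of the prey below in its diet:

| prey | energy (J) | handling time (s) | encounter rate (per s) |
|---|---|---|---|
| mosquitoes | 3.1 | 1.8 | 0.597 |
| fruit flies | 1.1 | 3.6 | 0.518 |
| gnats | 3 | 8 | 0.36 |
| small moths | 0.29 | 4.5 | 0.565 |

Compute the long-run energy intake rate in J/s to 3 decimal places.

Energy encountered per unit search time: 0.597×3.1 + 0.518×1.1 + 0.36×3 + 0.565×0.29 = 3.664 J/s.
Handling time per unit search time: 0.597×1.8 + 0.518×3.6 + 0.36×8 + 0.565×4.5 = 8.362.
Rate = 3.664/(1 + 8.362) = 0.3914 J/s.

0.391 J/s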